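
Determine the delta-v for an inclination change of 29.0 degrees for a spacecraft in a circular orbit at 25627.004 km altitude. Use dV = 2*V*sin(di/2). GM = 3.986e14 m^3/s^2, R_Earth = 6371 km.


r = 31998.0040 km = 3.1998004e+07 m
V = sqrt(mu/r) = 3529.4514 m/s
di = 29.0 deg = 0.5061455 rad
dV = 2*V*sin(di/2) = 2*3529.4514*sin(0.2530727)
dV = 1767.4081 m/s = 1.7674 km/s

1.7674 km/s


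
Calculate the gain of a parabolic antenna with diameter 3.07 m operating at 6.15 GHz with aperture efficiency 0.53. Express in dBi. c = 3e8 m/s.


lambda = c/f = 3e8 / 6.15e+09 = 0.04878049 m
G = eta*(pi*D/lambda)^2 = 0.53*(pi*3.07/0.04878049)^2
G = 20718.5848 (linear)
G = 10*log10(20718.5848) = 43.1636 dBi

43.1636 dBi


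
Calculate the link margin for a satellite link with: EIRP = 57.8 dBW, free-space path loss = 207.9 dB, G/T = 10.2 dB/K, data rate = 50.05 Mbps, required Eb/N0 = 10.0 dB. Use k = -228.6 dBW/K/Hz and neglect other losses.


C/N0 = EIRP - FSPL + G/T - k = 57.8 - 207.9 + 10.2 - (-228.6)
C/N0 = 88.7000 dB-Hz
R_b = 50.05 Mbps = 5.005e+07 bps -> 10*log10(R_b) = 76.9940 dB-Hz
Eb/N0 = C/N0 - 10*log10(R_b) = 88.7000 - 76.9940 = 11.7060 dB
Margin = Eb/N0 - Eb/N0_req = 11.7060 - 10.0 = 1.7060 dB (link closes)

1.7060 dB


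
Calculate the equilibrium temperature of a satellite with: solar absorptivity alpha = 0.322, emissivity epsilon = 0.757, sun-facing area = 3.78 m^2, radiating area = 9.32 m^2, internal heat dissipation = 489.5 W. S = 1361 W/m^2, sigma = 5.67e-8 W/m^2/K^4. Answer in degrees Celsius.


Numerator = alpha*S*A_sun + Q_int = 0.322*1361*3.78 + 489.5 = 2146.0548 W
Denominator = eps*sigma*A_rad = 0.757*5.67e-8*9.32 = 4.0003211e-07 W/K^4
T^4 = 5.3647063e+09 K^4
T = 270.6366 K = -2.5134 C

-2.5134 degrees Celsius


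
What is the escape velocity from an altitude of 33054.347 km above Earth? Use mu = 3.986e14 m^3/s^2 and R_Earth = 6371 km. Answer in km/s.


r = 6371.0 + 33054.347 = 39425.3470 km = 3.9425347e+07 m
v_esc = sqrt(2*mu/r) = sqrt(2*3.986e14 / 3.9425347e+07)
v_esc = 4496.7204 m/s = 4.4967 km/s

4.4967 km/s


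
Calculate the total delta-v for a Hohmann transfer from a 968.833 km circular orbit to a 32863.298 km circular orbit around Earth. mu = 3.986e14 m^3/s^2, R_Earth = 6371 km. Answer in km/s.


r1 = 7339.8330 km = 7.339833e+06 m
r2 = 39234.2980 km = 3.9234298e+07 m
dv1 = sqrt(mu/r1)*(sqrt(2*r2/(r1+r2)) - 1) = 2196.0671 m/s
dv2 = sqrt(mu/r2)*(1 - sqrt(2*r1/(r1+r2))) = 1397.9361 m/s
total dv = |dv1| + |dv2| = 2196.0671 + 1397.9361 = 3594.0032 m/s = 3.5940 km/s

3.5940 km/s


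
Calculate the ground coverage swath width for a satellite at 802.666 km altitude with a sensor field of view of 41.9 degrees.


FOV = 41.9 deg = 0.731293 rad
swath = 2 * alt * tan(FOV/2) = 2 * 802.666 * tan(0.3656465)
swath = 2 * 802.666 * 0.3828631
swath = 614.6224 km

614.6224 km


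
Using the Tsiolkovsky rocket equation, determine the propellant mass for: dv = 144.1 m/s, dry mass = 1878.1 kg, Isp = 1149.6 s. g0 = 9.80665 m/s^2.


ve = Isp * g0 = 1149.6 * 9.80665 = 11273.724840 m/s
mass ratio = exp(dv/ve) = exp(144.1/11273.724840) = 1.01286397
m_prop = m_dry * (mr - 1) = 1878.1 * (1.01286397 - 1)
m_prop = 24.1598 kg

24.1598 kg


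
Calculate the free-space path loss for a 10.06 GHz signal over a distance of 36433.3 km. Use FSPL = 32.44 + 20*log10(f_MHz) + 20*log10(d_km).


f = 10.06 GHz = 10060.0000 MHz
d = 36433.3 km
FSPL = 32.44 + 20*log10(10060.0000) + 20*log10(36433.3)
FSPL = 32.44 + 80.0520 + 91.2300
FSPL = 203.7219 dB

203.7219 dB


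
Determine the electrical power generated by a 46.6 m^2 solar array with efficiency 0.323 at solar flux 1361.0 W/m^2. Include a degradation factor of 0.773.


P = area * eta * S * degradation
P = 46.6 * 0.323 * 1361.0 * 0.773
P = 15835.2913 W

15835.2913 W


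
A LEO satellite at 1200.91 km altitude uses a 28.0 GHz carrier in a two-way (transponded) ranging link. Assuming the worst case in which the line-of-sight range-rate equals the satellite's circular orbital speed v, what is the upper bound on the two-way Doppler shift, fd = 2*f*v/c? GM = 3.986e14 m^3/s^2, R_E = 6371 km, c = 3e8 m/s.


r = 7.57191e+06 m
v = sqrt(mu/r) = 7255.4763 m/s (worst-case radial velocity)
f = 28.0 GHz = 2.8e+10 Hz
fd = 2*f*v/c = 2*2.8e+10*7255.4763/3.0e+08
fd = 1.3543556e+06 Hz

1.3544e+06 Hz


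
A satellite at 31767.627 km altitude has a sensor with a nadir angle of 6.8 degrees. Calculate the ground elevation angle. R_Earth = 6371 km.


r = R_E + alt = 38138.6270 km
Law of sines in the satellite / Earth-center / ground-point triangle:
  sin(nadir)/R_E = sin(90 + el)/r  =>  cos(el) = (r/R_E)*sin(nadir)
cos(el) = (38138.6270 / 6371.0000) * sin(6.8 deg) = 0.7088
el = arccos(0.7088) = 44.8626 deg
(Earth-central angle = 90 - nadir - el = 38.3374 deg)

44.8626 degrees


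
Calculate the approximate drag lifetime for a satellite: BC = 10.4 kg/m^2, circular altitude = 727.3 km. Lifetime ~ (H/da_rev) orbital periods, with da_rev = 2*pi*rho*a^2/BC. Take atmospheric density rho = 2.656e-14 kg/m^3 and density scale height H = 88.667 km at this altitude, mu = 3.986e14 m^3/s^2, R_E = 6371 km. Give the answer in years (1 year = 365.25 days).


a = R_E + alt = 7098.3000 km = 7.0983e+06 m
da_rev = 2*pi*rho*a^2/BC = 2*pi*2.656e-14*(7.0983e+06)^2/10.4 = 0.808506099 m per revolution
N = H/da_rev = 88667.0000 m / 0.808506099 m = 109667.6947 revolutions
P = 2*pi*sqrt(a^3/mu) = 5951.7235 s
lifetime = N*P = 109667.6947 * 5951.7235 = 6.527118e+08 s = 7554.5347 days
years = 7554.5347 / 365.25 = 20.6832 years

20.6832 years


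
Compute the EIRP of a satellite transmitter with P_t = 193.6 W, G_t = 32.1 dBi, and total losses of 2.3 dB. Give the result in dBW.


Pt = 193.6 W = 22.8691 dBW
EIRP = Pt_dBW + Gt - losses = 22.8691 + 32.1 - 2.3 = 52.6691 dBW

52.6691 dBW


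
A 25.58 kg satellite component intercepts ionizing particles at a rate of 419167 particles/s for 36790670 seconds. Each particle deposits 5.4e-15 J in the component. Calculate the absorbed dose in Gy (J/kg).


Total energy deposited = rate * time * E_per
  = 419167 * 36790670 * 5.4e-15 = 0.08327575 J
Dose = E_total / mass = 0.08327575 / 25.58
Dose = 0.003255502 Gy

0.0033 Gy


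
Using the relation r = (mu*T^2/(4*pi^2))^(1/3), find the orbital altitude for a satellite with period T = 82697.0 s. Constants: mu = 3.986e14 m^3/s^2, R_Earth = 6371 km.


T = 82697.0 s
r = (mu*T^2/(4*pi^2))^(1/3) = (3.986e14 * 82697.0^2 / (4*pi^2))^(1/3)
r = 4.1025356e+07 m = 41025.3558 km
alt = r - R_E = 41025.3558 - 6371 = 34654.3558 km

34654.3558 km


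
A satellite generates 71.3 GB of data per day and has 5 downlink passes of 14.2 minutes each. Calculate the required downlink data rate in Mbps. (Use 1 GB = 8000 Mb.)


total contact time = 5 * 14.2 * 60 = 4260.0000 s
data = 71.3 GB = 570400.0000 Mb
rate = 570400.0000 / 4260.0000 = 133.8967 Mbps

133.8967 Mbps


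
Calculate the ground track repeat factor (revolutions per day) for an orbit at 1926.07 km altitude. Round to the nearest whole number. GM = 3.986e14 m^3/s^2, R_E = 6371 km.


r = 8.29707e+06 m
T = 2*pi*sqrt(r^3/mu) = 7521.3942 s = 125.3566 min
revs/day = 1440 / 125.3566 = 11.4872
Rounded: 11 revolutions per day

11 revolutions per day


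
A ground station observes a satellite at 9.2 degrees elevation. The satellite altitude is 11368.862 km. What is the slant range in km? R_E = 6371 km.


h = 11368.862 km, el = 9.2 deg
d = -R_E*sin(el) + sqrt((R_E*sin(el))^2 + 2*R_E*h + h^2)
d = -6371.0000*sin(0.1605703) + sqrt((6371.0000*0.1598812)^2 + 2*6371.0000*11368.862 + 11368.862^2)
d = 15569.0615 km

15569.0615 km


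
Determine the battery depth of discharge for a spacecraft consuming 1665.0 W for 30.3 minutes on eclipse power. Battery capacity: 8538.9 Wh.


E_used = P * t / 60 = 1665.0 * 30.3 / 60 = 840.8250 Wh
DOD = E_used / E_total * 100 = 840.8250 / 8538.9 * 100
DOD = 9.8470 %

9.8470 %


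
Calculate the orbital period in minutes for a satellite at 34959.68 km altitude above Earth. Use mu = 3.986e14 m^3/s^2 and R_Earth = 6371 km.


r = 41330.6800 km = 4.133068e+07 m
T = 2*pi*sqrt(r^3/mu) = 2*pi*sqrt(7.0602105e+22 / 3.986e14)
T = 83621.9031 s = 1393.6984 min

1393.6984 minutes


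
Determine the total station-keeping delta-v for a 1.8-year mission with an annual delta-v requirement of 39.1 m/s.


dV = rate * years = 39.1 * 1.8
dV = 70.3800 m/s

70.3800 m/s


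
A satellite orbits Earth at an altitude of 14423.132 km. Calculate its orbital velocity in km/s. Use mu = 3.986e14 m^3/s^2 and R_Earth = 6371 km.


r = R_E + alt = 6371.0 + 14423.132 = 20794.1320 km = 2.0794132e+07 m
v = sqrt(mu/r) = sqrt(3.986e14 / 2.0794132e+07) = 4378.2267 m/s = 4.3782 km/s

4.3782 km/s


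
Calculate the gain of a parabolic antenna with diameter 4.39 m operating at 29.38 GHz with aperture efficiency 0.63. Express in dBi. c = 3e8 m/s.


lambda = c/f = 3e8 / 2.938e+10 = 0.01021103 m
G = eta*(pi*D/lambda)^2 = 0.63*(pi*4.39/0.01021103)^2
G = 1.1492921e+06 (linear)
G = 10*log10(1.1492921e+06) = 60.6043 dBi

60.6043 dBi


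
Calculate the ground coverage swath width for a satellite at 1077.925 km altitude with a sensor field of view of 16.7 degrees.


FOV = 16.7 deg = 0.29147 rad
swath = 2 * alt * tan(FOV/2) = 2 * 1077.925 * tan(0.145735)
swath = 2 * 1077.925 * 0.1467756
swath = 316.4261 km

316.4261 km


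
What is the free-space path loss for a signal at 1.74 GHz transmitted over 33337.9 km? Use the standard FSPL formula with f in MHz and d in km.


f = 1.74 GHz = 1740.0000 MHz
d = 33337.9 km
FSPL = 32.44 + 20*log10(1740.0000) + 20*log10(33337.9)
FSPL = 32.44 + 64.8110 + 90.4588
FSPL = 187.7097 dB

187.7097 dB


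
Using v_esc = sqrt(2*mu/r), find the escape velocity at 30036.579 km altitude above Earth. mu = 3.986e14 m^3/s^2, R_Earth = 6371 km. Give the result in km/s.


r = 6371.0 + 30036.579 = 36407.5790 km = 3.6407579e+07 m
v_esc = sqrt(2*mu/r) = sqrt(2*3.986e14 / 3.6407579e+07)
v_esc = 4679.3739 m/s = 4.6794 km/s

4.6794 km/s


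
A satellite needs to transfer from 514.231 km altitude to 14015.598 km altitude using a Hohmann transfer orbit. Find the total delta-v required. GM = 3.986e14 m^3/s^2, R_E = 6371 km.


r1 = 6885.2310 km = 6.885231e+06 m
r2 = 20386.5980 km = 2.0386598e+07 m
dv1 = sqrt(mu/r1)*(sqrt(2*r2/(r1+r2)) - 1) = 1694.6747 m/s
dv2 = sqrt(mu/r2)*(1 - sqrt(2*r1/(r1+r2))) = 1279.7190 m/s
total dv = |dv1| + |dv2| = 1694.6747 + 1279.7190 = 2974.3937 m/s = 2.9744 km/s

2.9744 km/s


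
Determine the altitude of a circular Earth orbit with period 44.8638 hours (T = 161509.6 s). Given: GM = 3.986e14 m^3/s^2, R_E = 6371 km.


T = 161509.6 s
r = (mu*T^2/(4*pi^2))^(1/3) = (3.986e14 * 161509.6^2 / (4*pi^2))^(1/3)
r = 6.4100007e+07 m = 64100.0075 km
alt = r - R_E = 64100.0075 - 6371 = 57729.0075 km

57729.0075 km


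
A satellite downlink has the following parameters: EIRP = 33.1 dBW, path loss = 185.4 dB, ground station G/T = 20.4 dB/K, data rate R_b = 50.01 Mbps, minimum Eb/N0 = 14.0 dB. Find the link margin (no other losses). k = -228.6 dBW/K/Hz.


C/N0 = EIRP - FSPL + G/T - k = 33.1 - 185.4 + 20.4 - (-228.6)
C/N0 = 96.7000 dB-Hz
R_b = 50.01 Mbps = 5.001e+07 bps -> 10*log10(R_b) = 76.9906 dB-Hz
Eb/N0 = C/N0 - 10*log10(R_b) = 96.7000 - 76.9906 = 19.7094 dB
Margin = Eb/N0 - Eb/N0_req = 19.7094 - 14.0 = 5.7094 dB (link closes)

5.7094 dB


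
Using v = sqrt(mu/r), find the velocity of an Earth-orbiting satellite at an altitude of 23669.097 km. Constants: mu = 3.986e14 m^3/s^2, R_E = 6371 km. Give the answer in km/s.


r = R_E + alt = 6371.0 + 23669.097 = 30040.0970 km = 3.0040097e+07 m
v = sqrt(mu/r) = sqrt(3.986e14 / 3.0040097e+07) = 3642.6545 m/s = 3.6427 km/s

3.6427 km/s


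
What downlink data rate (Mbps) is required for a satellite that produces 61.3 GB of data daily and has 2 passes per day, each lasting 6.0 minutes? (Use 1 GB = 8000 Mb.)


total contact time = 2 * 6.0 * 60 = 720.0000 s
data = 61.3 GB = 490400.0000 Mb
rate = 490400.0000 / 720.0000 = 681.1111 Mbps

681.1111 Mbps


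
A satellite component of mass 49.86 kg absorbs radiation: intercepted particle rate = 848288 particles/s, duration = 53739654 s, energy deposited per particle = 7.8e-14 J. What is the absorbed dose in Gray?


Total energy deposited = rate * time * E_per
  = 848288 * 53739654 * 7.8e-14 = 3.5558 J
Dose = E_total / mass = 3.5558 / 49.86
Dose = 0.07131494 Gy

0.0713 Gy


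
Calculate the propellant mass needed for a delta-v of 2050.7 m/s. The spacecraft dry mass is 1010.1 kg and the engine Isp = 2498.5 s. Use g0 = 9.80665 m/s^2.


ve = Isp * g0 = 2498.5 * 9.80665 = 24501.915025 m/s
mass ratio = exp(dv/ve) = exp(2050.7/24501.915025) = 1.08729776
m_prop = m_dry * (mr - 1) = 1010.1 * (1.08729776 - 1)
m_prop = 88.1795 kg

88.1795 kg


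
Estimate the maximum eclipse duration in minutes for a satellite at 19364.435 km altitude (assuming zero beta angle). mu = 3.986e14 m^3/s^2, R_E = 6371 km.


r = 25735.4350 km
T = 684.7897 min
Eclipse fraction = arcsin(R_E/r)/pi = arcsin(6371.0000/25735.4350)/pi
= arcsin(0.2475575)/pi = 0.07962791
Eclipse duration = 0.07962791 * 684.7897 = 54.5284 min

54.5284 minutes


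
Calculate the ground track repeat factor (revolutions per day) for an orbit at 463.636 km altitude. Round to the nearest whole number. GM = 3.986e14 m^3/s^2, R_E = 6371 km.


r = 6.834636e+06 m
T = 2*pi*sqrt(r^3/mu) = 5623.2100 s = 93.7202 min
revs/day = 1440 / 93.7202 = 15.3649
Rounded: 15 revolutions per day

15 revolutions per day


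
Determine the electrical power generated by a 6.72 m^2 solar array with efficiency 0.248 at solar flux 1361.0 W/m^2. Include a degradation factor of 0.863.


P = area * eta * S * degradation
P = 6.72 * 0.248 * 1361.0 * 0.863
P = 1957.4464 W

1957.4464 W


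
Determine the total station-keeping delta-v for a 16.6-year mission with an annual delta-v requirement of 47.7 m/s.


dV = rate * years = 47.7 * 16.6
dV = 791.8200 m/s

791.8200 m/s


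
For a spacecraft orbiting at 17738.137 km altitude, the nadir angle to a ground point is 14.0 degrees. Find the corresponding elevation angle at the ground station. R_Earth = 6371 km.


r = R_E + alt = 24109.1370 km
Law of sines in the satellite / Earth-center / ground-point triangle:
  sin(nadir)/R_E = sin(90 + el)/r  =>  cos(el) = (r/R_E)*sin(nadir)
cos(el) = (24109.1370 / 6371.0000) * sin(14.0 deg) = 0.9154808
el = arccos(0.9154808) = 23.7259 deg
(Earth-central angle = 90 - nadir - el = 52.2741 deg)

23.7259 degrees


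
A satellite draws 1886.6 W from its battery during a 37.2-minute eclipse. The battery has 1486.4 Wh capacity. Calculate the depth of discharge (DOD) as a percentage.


E_used = P * t / 60 = 1886.6 * 37.2 / 60 = 1169.6920 Wh
DOD = E_used / E_total * 100 = 1169.6920 / 1486.4 * 100
DOD = 78.6929 %

78.6929 %


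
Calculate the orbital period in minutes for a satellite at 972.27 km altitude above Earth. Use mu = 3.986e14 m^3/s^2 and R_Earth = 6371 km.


r = 7343.2700 km = 7.34327e+06 m
T = 2*pi*sqrt(r^3/mu) = 2*pi*sqrt(3.9597566e+20 / 3.986e14)
T = 6262.4672 s = 104.3745 min

104.3745 minutes


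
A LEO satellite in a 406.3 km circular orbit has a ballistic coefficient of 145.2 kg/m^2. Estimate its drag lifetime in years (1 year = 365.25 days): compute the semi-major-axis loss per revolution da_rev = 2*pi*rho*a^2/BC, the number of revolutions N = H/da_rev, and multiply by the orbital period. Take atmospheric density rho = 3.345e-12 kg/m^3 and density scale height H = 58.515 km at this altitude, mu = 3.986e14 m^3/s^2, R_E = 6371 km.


a = R_E + alt = 6777.3000 km = 6.7773e+06 m
da_rev = 2*pi*rho*a^2/BC = 2*pi*3.345e-12*(6.7773e+06)^2/145.2 = 6.648487 m per revolution
N = H/da_rev = 58515.0000 m / 6.648487 m = 8801.2512 revolutions
P = 2*pi*sqrt(a^3/mu) = 5552.5987 s
lifetime = N*P = 8801.2512 * 5552.5987 = 4.8869816e+07 s = 565.6229 days
years = 565.6229 / 365.25 = 1.5486 years

1.5486 years


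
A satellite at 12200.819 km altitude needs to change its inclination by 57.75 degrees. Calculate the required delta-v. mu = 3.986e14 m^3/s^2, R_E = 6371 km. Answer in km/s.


r = 18571.8190 km = 1.8571819e+07 m
V = sqrt(mu/r) = 4632.7773 m/s
di = 57.75 deg = 1.0079 rad
dV = 2*V*sin(di/2) = 2*4632.7773*sin(0.5039638)
dV = 4474.3395 m/s = 4.4743 km/s

4.4743 km/s


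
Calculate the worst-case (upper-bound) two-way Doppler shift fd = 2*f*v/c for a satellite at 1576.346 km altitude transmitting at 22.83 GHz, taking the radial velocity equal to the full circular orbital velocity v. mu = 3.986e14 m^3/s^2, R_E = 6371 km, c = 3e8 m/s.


r = 7.947346e+06 m
v = sqrt(mu/r) = 7082.0271 m/s (worst-case radial velocity)
f = 22.83 GHz = 2.283e+10 Hz
fd = 2*f*v/c = 2*2.283e+10*7082.0271/3.0e+08
fd = 1.0778845e+06 Hz

1.0779e+06 Hz


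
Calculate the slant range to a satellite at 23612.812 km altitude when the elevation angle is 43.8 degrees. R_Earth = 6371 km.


h = 23612.812 km, el = 43.8 deg
d = -R_E*sin(el) + sqrt((R_E*sin(el))^2 + 2*R_E*h + h^2)
d = -6371.0000*sin(0.7644542) + sqrt((6371.0000*0.6921432)^2 + 2*6371.0000*23612.812 + 23612.812^2)
d = 25219.4683 km

25219.4683 km


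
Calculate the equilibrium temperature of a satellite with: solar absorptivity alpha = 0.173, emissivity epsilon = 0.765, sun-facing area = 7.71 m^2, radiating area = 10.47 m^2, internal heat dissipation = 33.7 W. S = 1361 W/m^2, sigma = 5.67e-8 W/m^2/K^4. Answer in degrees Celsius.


Numerator = alpha*S*A_sun + Q_int = 0.173*1361*7.71 + 33.7 = 1849.0426 W
Denominator = eps*sigma*A_rad = 0.765*5.67e-8*10.47 = 4.5414149e-07 W/K^4
T^4 = 4.0715123e+09 K^4
T = 252.6033 K = -20.5467 C

-20.5467 degrees Celsius


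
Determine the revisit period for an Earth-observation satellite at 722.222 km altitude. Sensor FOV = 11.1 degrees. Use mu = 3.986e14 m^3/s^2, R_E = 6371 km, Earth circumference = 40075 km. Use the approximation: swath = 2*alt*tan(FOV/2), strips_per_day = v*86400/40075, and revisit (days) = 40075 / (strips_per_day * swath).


swath = 2*722.222*tan(0.09686577) = 140.3564 km
v = sqrt(mu/r) = 7496.2985 m/s = 7.4963 km/s
strips/day = v*86400/40075 = 7.4963*86400/40075 = 16.1617
coverage/day = strips * swath = 16.1617 * 140.3564 = 2268.3990 km
revisit = 40075 / 2268.3990 = 17.6666 days

17.6666 days


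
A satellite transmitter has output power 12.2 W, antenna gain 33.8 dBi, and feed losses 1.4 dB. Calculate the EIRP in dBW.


Pt = 12.2 W = 10.8636 dBW
EIRP = Pt_dBW + Gt - losses = 10.8636 + 33.8 - 1.4 = 43.2636 dBW

43.2636 dBW


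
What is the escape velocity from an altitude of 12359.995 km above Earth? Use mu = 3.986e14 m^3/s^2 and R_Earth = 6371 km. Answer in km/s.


r = 6371.0 + 12359.995 = 18730.9950 km = 1.8730995e+07 m
v_esc = sqrt(2*mu/r) = sqrt(2*3.986e14 / 1.8730995e+07)
v_esc = 6523.8388 m/s = 6.5238 km/s

6.5238 km/s


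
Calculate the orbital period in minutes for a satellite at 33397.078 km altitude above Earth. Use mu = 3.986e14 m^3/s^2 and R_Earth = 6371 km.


r = 39768.0780 km = 3.9768078e+07 m
T = 2*pi*sqrt(r^3/mu) = 2*pi*sqrt(6.2893216e+22 / 3.986e14)
T = 78924.7335 s = 1315.4122 min

1315.4122 minutes


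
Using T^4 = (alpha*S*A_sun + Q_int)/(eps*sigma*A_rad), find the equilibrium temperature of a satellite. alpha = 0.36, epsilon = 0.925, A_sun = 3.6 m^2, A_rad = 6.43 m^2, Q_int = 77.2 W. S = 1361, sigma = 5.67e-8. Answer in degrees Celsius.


Numerator = alpha*S*A_sun + Q_int = 0.36*1361*3.6 + 77.2 = 1841.0560 W
Denominator = eps*sigma*A_rad = 0.925*5.67e-8*6.43 = 3.3723742e-07 W/K^4
T^4 = 5.459228e+09 K^4
T = 271.8209 K = -1.3291 C

-1.3291 degrees Celsius


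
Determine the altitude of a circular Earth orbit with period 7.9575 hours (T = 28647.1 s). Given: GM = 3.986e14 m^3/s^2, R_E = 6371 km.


T = 28647.1 s
r = (mu*T^2/(4*pi^2))^(1/3) = (3.986e14 * 28647.1^2 / (4*pi^2))^(1/3)
r = 2.0235454e+07 m = 20235.4544 km
alt = r - R_E = 20235.4544 - 6371 = 13864.4544 km

13864.4544 km


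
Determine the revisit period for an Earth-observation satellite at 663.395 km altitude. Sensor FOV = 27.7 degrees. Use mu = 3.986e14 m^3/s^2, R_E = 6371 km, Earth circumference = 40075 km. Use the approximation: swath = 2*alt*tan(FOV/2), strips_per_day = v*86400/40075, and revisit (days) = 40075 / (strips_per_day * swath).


swath = 2*663.395*tan(0.2417281) = 327.1188 km
v = sqrt(mu/r) = 7527.5781 m/s = 7.5276 km/s
strips/day = v*86400/40075 = 7.5276*86400/40075 = 16.2291
coverage/day = strips * swath = 16.2291 * 327.1188 = 5308.8572 km
revisit = 40075 / 5308.8572 = 7.5487 days

7.5487 days


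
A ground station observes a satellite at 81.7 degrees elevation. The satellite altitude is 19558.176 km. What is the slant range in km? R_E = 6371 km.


h = 19558.176 km, el = 81.7 deg
d = -R_E*sin(el) + sqrt((R_E*sin(el))^2 + 2*R_E*h + h^2)
d = -6371.0000*sin(1.4259) + sqrt((6371.0000*0.9895258)^2 + 2*6371.0000*19558.176 + 19558.176^2)
d = 19608.5916 km

19608.5916 km


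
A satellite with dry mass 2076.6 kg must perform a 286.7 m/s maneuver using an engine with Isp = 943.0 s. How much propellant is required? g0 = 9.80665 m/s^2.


ve = Isp * g0 = 943.0 * 9.80665 = 9247.670950 m/s
mass ratio = exp(dv/ve) = exp(286.7/9247.670950) = 1.03148798
m_prop = m_dry * (mr - 1) = 2076.6 * (1.03148798 - 1)
m_prop = 65.3879 kg

65.3879 kg


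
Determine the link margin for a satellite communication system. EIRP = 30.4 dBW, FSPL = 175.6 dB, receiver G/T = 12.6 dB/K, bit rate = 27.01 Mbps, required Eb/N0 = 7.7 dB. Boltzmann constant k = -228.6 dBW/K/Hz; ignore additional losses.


C/N0 = EIRP - FSPL + G/T - k = 30.4 - 175.6 + 12.6 - (-228.6)
C/N0 = 96.0000 dB-Hz
R_b = 27.01 Mbps = 2.701e+07 bps -> 10*log10(R_b) = 74.3152 dB-Hz
Eb/N0 = C/N0 - 10*log10(R_b) = 96.0000 - 74.3152 = 21.6848 dB
Margin = Eb/N0 - Eb/N0_req = 21.6848 - 7.7 = 13.9848 dB (link closes)

13.9848 dB


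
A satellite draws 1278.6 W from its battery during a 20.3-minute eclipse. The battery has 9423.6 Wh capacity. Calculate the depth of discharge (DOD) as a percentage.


E_used = P * t / 60 = 1278.6 * 20.3 / 60 = 432.5930 Wh
DOD = E_used / E_total * 100 = 432.5930 / 9423.6 * 100
DOD = 4.5905 %

4.5905 %


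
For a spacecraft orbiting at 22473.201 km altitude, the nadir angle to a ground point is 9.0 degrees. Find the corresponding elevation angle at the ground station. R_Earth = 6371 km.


r = R_E + alt = 28844.2010 km
Law of sines in the satellite / Earth-center / ground-point triangle:
  sin(nadir)/R_E = sin(90 + el)/r  =>  cos(el) = (r/R_E)*sin(nadir)
cos(el) = (28844.2010 / 6371.0000) * sin(9.0 deg) = 0.7082447
el = arccos(0.7082447) = 44.9077 deg
(Earth-central angle = 90 - nadir - el = 36.0923 deg)

44.9077 degrees


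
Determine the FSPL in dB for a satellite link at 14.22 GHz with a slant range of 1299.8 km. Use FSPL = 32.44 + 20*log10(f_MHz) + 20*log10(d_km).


f = 14.22 GHz = 14220.0000 MHz
d = 1299.8 km
FSPL = 32.44 + 20*log10(14220.0000) + 20*log10(1299.8)
FSPL = 32.44 + 83.0580 + 62.2775
FSPL = 177.7755 dB

177.7755 dB


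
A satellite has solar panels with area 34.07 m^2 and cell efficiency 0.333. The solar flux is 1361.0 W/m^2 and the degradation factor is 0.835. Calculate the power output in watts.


P = area * eta * S * degradation
P = 34.07 * 0.333 * 1361.0 * 0.835
P = 12893.2074 W

12893.2074 W


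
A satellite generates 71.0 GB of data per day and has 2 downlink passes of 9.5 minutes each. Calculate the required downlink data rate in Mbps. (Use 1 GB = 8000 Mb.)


total contact time = 2 * 9.5 * 60 = 1140.0000 s
data = 71.0 GB = 568000.0000 Mb
rate = 568000.0000 / 1140.0000 = 498.2456 Mbps

498.2456 Mbps


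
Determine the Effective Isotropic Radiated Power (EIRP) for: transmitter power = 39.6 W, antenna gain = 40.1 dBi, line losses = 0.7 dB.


Pt = 39.6 W = 15.9770 dBW
EIRP = Pt_dBW + Gt - losses = 15.9770 + 40.1 - 0.7 = 55.3770 dBW

55.3770 dBW


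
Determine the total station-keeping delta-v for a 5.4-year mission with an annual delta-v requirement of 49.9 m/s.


dV = rate * years = 49.9 * 5.4
dV = 269.4600 m/s

269.4600 m/s


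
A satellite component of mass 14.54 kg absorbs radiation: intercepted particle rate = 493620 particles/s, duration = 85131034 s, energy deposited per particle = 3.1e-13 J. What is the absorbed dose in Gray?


Total energy deposited = rate * time * E_per
  = 493620 * 85131034 * 3.1e-13 = 13.0269 J
Dose = E_total / mass = 13.0269 / 14.54
Dose = 0.895938 Gy

0.8959 Gy


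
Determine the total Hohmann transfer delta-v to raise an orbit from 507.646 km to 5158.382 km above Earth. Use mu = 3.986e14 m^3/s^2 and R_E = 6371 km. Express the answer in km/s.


r1 = 6878.6460 km = 6.878646e+06 m
r2 = 11529.3820 km = 1.1529382e+07 m
dv1 = sqrt(mu/r1)*(sqrt(2*r2/(r1+r2)) - 1) = 907.5198 m/s
dv2 = sqrt(mu/r2)*(1 - sqrt(2*r1/(r1+r2))) = 796.7437 m/s
total dv = |dv1| + |dv2| = 907.5198 + 796.7437 = 1704.2636 m/s = 1.7043 km/s

1.7043 km/s


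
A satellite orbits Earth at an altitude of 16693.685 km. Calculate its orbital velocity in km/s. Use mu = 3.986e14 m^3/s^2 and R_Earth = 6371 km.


r = R_E + alt = 6371.0 + 16693.685 = 23064.6850 km = 2.3064685e+07 m
v = sqrt(mu/r) = sqrt(3.986e14 / 2.3064685e+07) = 4157.1422 m/s = 4.1571 km/s

4.1571 km/s


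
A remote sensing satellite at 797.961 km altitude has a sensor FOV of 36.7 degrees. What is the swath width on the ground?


FOV = 36.7 deg = 0.6405358 rad
swath = 2 * alt * tan(FOV/2) = 2 * 797.961 * tan(0.3202679)
swath = 2 * 797.961 * 0.3316868
swath = 529.3462 km

529.3462 km


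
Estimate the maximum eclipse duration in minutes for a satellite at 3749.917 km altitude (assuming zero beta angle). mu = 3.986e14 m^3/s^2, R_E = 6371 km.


r = 10120.9170 km
T = 168.8845 min
Eclipse fraction = arcsin(R_E/r)/pi = arcsin(6371.0000/10120.9170)/pi
= arcsin(0.6294884)/pi = 0.2167355
Eclipse duration = 0.2167355 * 168.8845 = 36.6033 min

36.6033 minutes


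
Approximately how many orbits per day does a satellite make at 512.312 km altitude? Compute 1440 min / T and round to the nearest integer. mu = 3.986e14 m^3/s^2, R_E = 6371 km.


r = 6.883312e+06 m
T = 2*pi*sqrt(r^3/mu) = 5683.3893 s = 94.7232 min
revs/day = 1440 / 94.7232 = 15.2022
Rounded: 15 revolutions per day

15 revolutions per day


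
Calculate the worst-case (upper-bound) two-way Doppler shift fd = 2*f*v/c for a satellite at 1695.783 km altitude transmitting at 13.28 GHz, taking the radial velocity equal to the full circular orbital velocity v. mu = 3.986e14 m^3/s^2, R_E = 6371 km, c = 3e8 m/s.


r = 8.066783e+06 m
v = sqrt(mu/r) = 7029.4033 m/s (worst-case radial velocity)
f = 13.28 GHz = 1.328e+10 Hz
fd = 2*f*v/c = 2*1.328e+10*7029.4033/3.0e+08
fd = 622336.5041 Hz

622336.5041 Hz


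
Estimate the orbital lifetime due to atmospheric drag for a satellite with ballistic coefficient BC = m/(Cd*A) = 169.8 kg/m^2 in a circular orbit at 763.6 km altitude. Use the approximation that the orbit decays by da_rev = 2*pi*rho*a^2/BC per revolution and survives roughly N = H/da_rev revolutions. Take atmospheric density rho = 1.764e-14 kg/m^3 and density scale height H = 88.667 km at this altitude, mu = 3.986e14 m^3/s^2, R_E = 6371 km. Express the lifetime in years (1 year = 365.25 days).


a = R_E + alt = 7134.6000 km = 7.1346e+06 m
da_rev = 2*pi*rho*a^2/BC = 2*pi*1.764e-14*(7.1346e+06)^2/169.8 = 0.0332261501 m per revolution
N = H/da_rev = 88667.0000 m / 0.0332261501 m = 2.6685908e+06 revolutions
P = 2*pi*sqrt(a^3/mu) = 5997.4366 s
lifetime = N*P = 2.6685908e+06 * 5997.4366 = 1.6004704e+10 s = 185239.6345 days
years = 185239.6345 / 365.25 = 507.1585 years

507.1585 years


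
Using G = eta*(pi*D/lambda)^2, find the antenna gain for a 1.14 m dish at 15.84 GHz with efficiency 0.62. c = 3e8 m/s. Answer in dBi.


lambda = c/f = 3e8 / 1.584e+10 = 0.01893939 m
G = eta*(pi*D/lambda)^2 = 0.62*(pi*1.14/0.01893939)^2
G = 22170.1679 (linear)
G = 10*log10(22170.1679) = 43.4577 dBi

43.4577 dBi


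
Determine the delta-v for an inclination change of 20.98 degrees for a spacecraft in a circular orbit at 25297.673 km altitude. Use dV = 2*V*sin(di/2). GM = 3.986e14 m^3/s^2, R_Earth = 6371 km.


r = 31668.6730 km = 3.1668673e+07 m
V = sqrt(mu/r) = 3547.7558 m/s
di = 20.98 deg = 0.3661701 rad
dV = 2*V*sin(di/2) = 2*3547.7558*sin(0.183085)
dV = 1291.8366 m/s = 1.2918 km/s

1.2918 km/s


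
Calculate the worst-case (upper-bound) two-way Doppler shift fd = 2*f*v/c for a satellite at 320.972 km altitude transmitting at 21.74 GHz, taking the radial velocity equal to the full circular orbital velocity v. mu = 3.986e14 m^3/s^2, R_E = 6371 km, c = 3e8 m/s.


r = 6.691972e+06 m
v = sqrt(mu/r) = 7717.7657 m/s (worst-case radial velocity)
f = 21.74 GHz = 2.174e+10 Hz
fd = 2*f*v/c = 2*2.174e+10*7717.7657/3.0e+08
fd = 1.1185615e+06 Hz

1.1186e+06 Hz


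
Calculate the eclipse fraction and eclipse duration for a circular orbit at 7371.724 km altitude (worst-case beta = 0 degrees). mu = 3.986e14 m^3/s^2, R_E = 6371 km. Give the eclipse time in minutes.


r = 13742.7240 km
T = 267.2202 min
Eclipse fraction = arcsin(R_E/r)/pi = arcsin(6371.0000/13742.7240)/pi
= arcsin(0.4635908)/pi = 0.1534392
Eclipse duration = 0.1534392 * 267.2202 = 41.0020 min

41.0020 minutes


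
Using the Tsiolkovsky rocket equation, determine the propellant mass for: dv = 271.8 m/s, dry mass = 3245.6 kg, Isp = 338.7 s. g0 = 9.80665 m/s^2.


ve = Isp * g0 = 338.7 * 9.80665 = 3321.512355 m/s
mass ratio = exp(dv/ve) = exp(271.8/3321.512355) = 1.08527151
m_prop = m_dry * (mr - 1) = 3245.6 * (1.08527151 - 1)
m_prop = 276.7572 kg

276.7572 kg


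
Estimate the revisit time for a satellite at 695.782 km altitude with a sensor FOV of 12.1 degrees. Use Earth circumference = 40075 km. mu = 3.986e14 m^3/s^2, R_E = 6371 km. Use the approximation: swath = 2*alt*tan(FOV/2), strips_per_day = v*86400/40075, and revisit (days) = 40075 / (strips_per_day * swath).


swath = 2*695.782*tan(0.1055924) = 147.4872 km
v = sqrt(mu/r) = 7510.3089 m/s = 7.5103 km/s
strips/day = v*86400/40075 = 7.5103*86400/40075 = 16.1919
coverage/day = strips * swath = 16.1919 * 147.4872 = 2388.0985 km
revisit = 40075 / 2388.0985 = 16.7811 days

16.7811 days


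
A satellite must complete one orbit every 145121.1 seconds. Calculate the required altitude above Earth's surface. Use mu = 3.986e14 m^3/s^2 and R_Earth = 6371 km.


T = 145121.1 s
r = (mu*T^2/(4*pi^2))^(1/3) = (3.986e14 * 145121.1^2 / (4*pi^2))^(1/3)
r = 5.9686974e+07 m = 59686.9738 km
alt = r - R_E = 59686.9738 - 6371 = 53315.9738 km

53315.9738 km


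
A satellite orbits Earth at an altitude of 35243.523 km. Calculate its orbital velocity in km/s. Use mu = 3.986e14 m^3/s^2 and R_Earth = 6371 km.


r = R_E + alt = 6371.0 + 35243.523 = 41614.5230 km = 4.1614523e+07 m
v = sqrt(mu/r) = sqrt(3.986e14 / 4.1614523e+07) = 3094.8969 m/s = 3.0949 km/s

3.0949 km/s


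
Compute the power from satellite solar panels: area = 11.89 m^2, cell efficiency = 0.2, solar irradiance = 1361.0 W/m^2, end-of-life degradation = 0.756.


P = area * eta * S * degradation
P = 11.89 * 0.2 * 1361.0 * 0.756
P = 2446.7622 W

2446.7622 W


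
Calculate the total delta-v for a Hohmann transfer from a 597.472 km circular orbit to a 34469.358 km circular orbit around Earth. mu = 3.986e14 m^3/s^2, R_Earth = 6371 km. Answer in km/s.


r1 = 6968.4720 km = 6.968472e+06 m
r2 = 40840.3580 km = 4.0840358e+07 m
dv1 = sqrt(mu/r1)*(sqrt(2*r2/(r1+r2)) - 1) = 2322.5575 m/s
dv2 = sqrt(mu/r2)*(1 - sqrt(2*r1/(r1+r2))) = 1437.3313 m/s
total dv = |dv1| + |dv2| = 2322.5575 + 1437.3313 = 3759.8887 m/s = 3.7599 km/s

3.7599 km/s


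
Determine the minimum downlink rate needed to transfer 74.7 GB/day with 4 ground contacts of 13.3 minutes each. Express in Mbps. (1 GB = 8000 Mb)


total contact time = 4 * 13.3 * 60 = 3192.0000 s
data = 74.7 GB = 597600.0000 Mb
rate = 597600.0000 / 3192.0000 = 187.2180 Mbps

187.2180 Mbps


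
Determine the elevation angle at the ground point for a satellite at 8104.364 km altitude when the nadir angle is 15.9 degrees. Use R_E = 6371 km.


r = R_E + alt = 14475.3640 km
Law of sines in the satellite / Earth-center / ground-point triangle:
  sin(nadir)/R_E = sin(90 + el)/r  =>  cos(el) = (r/R_E)*sin(nadir)
cos(el) = (14475.3640 / 6371.0000) * sin(15.9 deg) = 0.6224548
el = arccos(0.6224548) = 51.5044 deg
(Earth-central angle = 90 - nadir - el = 22.5956 deg)

51.5044 degrees


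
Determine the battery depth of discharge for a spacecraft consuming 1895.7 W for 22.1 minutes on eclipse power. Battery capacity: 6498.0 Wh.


E_used = P * t / 60 = 1895.7 * 22.1 / 60 = 698.2495 Wh
DOD = E_used / E_total * 100 = 698.2495 / 6498.0 * 100
DOD = 10.7456 %

10.7456 %


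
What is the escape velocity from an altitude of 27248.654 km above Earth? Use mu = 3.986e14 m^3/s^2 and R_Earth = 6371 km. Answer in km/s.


r = 6371.0 + 27248.654 = 33619.6540 km = 3.3619654e+07 m
v_esc = sqrt(2*mu/r) = sqrt(2*3.986e14 / 3.3619654e+07)
v_esc = 4869.5298 m/s = 4.8695 km/s

4.8695 km/s


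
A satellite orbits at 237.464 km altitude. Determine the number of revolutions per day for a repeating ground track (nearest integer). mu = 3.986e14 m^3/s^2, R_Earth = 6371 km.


r = 6.608464e+06 m
T = 2*pi*sqrt(r^3/mu) = 5346.4070 s = 89.1068 min
revs/day = 1440 / 89.1068 = 16.1604
Rounded: 16 revolutions per day

16 revolutions per day


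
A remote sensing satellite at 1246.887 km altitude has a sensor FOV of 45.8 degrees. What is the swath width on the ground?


FOV = 45.8 deg = 0.7993608 rad
swath = 2 * alt * tan(FOV/2) = 2 * 1246.887 * tan(0.3996804)
swath = 2 * 1246.887 * 0.4224165
swath = 1053.4114 km

1053.4114 km


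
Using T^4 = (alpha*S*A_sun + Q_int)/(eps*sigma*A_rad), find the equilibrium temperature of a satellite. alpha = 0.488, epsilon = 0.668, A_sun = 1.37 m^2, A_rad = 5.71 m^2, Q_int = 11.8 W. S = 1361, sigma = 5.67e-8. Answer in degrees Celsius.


Numerator = alpha*S*A_sun + Q_int = 0.488*1361*1.37 + 11.8 = 921.7102 W
Denominator = eps*sigma*A_rad = 0.668*5.67e-8*5.71 = 2.1626968e-07 W/K^4
T^4 = 4.2618557e+09 K^4
T = 255.5052 K = -17.6448 C

-17.6448 degrees Celsius


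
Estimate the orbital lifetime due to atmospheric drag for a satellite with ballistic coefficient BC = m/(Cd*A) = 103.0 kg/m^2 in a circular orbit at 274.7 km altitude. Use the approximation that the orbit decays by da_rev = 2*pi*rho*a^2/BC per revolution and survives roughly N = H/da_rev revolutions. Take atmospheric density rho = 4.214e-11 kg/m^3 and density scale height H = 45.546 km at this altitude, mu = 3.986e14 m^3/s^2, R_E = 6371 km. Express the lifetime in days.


a = R_E + alt = 6645.7000 km = 6.6457e+06 m
da_rev = 2*pi*rho*a^2/BC = 2*pi*4.214e-11*(6.6457e+06)^2/103.0 = 113.532092 m per revolution
N = H/da_rev = 45546.0000 m / 113.532092 m = 401.1729 revolutions
P = 2*pi*sqrt(a^3/mu) = 5391.6578 s
lifetime = N*P = 401.1729 * 5391.6578 = 2.1629871e+06 s = 25.0346 days

25.0346 days


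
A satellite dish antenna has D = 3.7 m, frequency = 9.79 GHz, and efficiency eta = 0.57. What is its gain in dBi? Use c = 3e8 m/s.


lambda = c/f = 3e8 / 9.79e+09 = 0.03064351 m
G = eta*(pi*D/lambda)^2 = 0.57*(pi*3.7/0.03064351)^2
G = 82016.4417 (linear)
G = 10*log10(82016.4417) = 49.1390 dBi

49.1390 dBi


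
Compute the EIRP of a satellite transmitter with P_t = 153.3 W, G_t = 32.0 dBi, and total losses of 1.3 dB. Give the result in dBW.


Pt = 153.3 W = 21.8554 dBW
EIRP = Pt_dBW + Gt - losses = 21.8554 + 32.0 - 1.3 = 52.5554 dBW

52.5554 dBW


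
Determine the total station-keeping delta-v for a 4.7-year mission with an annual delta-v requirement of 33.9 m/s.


dV = rate * years = 33.9 * 4.7
dV = 159.3300 m/s

159.3300 m/s


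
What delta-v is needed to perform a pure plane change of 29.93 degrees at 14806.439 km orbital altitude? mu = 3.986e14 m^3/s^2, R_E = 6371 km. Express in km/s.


r = 21177.4390 km = 2.1177439e+07 m
V = sqrt(mu/r) = 4338.4233 m/s
di = 29.93 deg = 0.522377 rad
dV = 2*V*sin(di/2) = 2*4338.4233*sin(0.2611885)
dV = 2240.6130 m/s = 2.2406 km/s

2.2406 km/s


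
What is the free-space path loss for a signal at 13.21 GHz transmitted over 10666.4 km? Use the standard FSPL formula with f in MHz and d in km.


f = 13.21 GHz = 13210.0000 MHz
d = 10666.4 km
FSPL = 32.44 + 20*log10(13210.0000) + 20*log10(10666.4)
FSPL = 32.44 + 82.4181 + 80.5604
FSPL = 195.4184 dB

195.4184 dB


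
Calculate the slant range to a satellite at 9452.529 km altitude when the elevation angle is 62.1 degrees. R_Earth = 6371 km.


h = 9452.529 km, el = 62.1 deg
d = -R_E*sin(el) + sqrt((R_E*sin(el))^2 + 2*R_E*h + h^2)
d = -6371.0000*sin(1.0838) + sqrt((6371.0000*0.8837656)^2 + 2*6371.0000*9452.529 + 9452.529^2)
d = 9909.6910 km

9909.6910 km


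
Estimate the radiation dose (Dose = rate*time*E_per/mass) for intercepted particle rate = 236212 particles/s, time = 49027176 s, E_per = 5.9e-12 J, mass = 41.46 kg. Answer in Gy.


Total energy deposited = rate * time * E_per
  = 236212 * 49027176 * 5.9e-12 = 68.3268 J
Dose = E_total / mass = 68.3268 / 41.46
Dose = 1.6480 Gy

1.6480 Gy


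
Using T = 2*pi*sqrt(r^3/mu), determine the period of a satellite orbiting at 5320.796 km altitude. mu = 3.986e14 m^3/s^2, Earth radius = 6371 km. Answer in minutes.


r = 11691.7960 km = 1.1691796e+07 m
T = 2*pi*sqrt(r^3/mu) = 2*pi*sqrt(1.5982462e+21 / 3.986e14)
T = 12581.5186 s = 209.6920 min

209.6920 minutes


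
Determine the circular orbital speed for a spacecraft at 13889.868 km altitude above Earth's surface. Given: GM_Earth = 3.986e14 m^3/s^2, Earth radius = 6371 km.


r = R_E + alt = 6371.0 + 13889.868 = 20260.8680 km = 2.0260868e+07 m
v = sqrt(mu/r) = sqrt(3.986e14 / 2.0260868e+07) = 4435.4698 m/s = 4.4355 km/s

4.4355 km/s


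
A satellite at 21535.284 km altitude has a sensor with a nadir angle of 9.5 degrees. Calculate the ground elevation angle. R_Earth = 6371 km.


r = R_E + alt = 27906.2840 km
Law of sines in the satellite / Earth-center / ground-point triangle:
  sin(nadir)/R_E = sin(90 + el)/r  =>  cos(el) = (r/R_E)*sin(nadir)
cos(el) = (27906.2840 / 6371.0000) * sin(9.5 deg) = 0.7229423
el = arccos(0.7229423) = 43.7021 deg
(Earth-central angle = 90 - nadir - el = 36.7979 deg)

43.7021 degrees


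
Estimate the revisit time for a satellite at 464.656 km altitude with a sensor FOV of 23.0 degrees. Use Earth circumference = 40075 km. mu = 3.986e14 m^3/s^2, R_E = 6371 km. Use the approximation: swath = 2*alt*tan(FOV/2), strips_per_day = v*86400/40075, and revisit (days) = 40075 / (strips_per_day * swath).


swath = 2*464.656*tan(0.2007129) = 189.0707 km
v = sqrt(mu/r) = 7636.2220 m/s = 7.6362 km/s
strips/day = v*86400/40075 = 7.6362*86400/40075 = 16.4634
coverage/day = strips * swath = 16.4634 * 189.0707 = 3112.7404 km
revisit = 40075 / 3112.7404 = 12.8745 days

12.8745 days


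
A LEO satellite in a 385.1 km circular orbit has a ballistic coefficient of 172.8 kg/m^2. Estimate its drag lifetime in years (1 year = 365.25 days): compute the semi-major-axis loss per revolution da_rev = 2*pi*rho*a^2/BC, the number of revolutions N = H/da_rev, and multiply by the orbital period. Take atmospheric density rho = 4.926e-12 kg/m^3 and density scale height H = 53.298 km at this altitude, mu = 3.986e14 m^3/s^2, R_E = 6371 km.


a = R_E + alt = 6756.1000 km = 6.7561e+06 m
da_rev = 2*pi*rho*a^2/BC = 2*pi*4.926e-12*(6.7561e+06)^2/172.8 = 8.175657 m per revolution
N = H/da_rev = 53298.0000 m / 8.175657 m = 6519.1089 revolutions
P = 2*pi*sqrt(a^3/mu) = 5526.5655 s
lifetime = N*P = 6519.1089 * 5526.5655 = 3.6028283e+07 s = 416.9940 days
years = 416.9940 / 365.25 = 1.1417 years

1.1417 years


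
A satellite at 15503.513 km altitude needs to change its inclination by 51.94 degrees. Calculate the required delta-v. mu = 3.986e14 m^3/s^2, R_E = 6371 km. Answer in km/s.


r = 21874.5130 km = 2.1874513e+07 m
V = sqrt(mu/r) = 4268.7375 m/s
di = 51.94 deg = 0.906524 rad
dV = 2*V*sin(di/2) = 2*4268.7375*sin(0.453262)
dV = 3738.5644 m/s = 3.7386 km/s

3.7386 km/s


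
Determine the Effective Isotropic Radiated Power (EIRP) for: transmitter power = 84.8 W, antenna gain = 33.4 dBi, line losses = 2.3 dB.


Pt = 84.8 W = 19.2840 dBW
EIRP = Pt_dBW + Gt - losses = 19.2840 + 33.4 - 2.3 = 50.3840 dBW

50.3840 dBW
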